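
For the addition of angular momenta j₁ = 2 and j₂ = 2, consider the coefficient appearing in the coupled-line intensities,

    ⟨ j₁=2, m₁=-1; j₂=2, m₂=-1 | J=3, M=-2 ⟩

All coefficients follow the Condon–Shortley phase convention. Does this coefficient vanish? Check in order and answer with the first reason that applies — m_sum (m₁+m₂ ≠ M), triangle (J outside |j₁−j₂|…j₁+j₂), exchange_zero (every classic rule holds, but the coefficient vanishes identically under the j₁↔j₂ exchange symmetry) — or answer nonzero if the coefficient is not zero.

exchange_zero

m-sum: m₁+m₂ = -1+(-1) = -2, M = -2  ✓
triangle: |j₁−j₂| = 0 ≤ J = 3 ≤ j₁+j₂ = 4  ✓
exchange: j₁=j₂ and m₁=m₂, and (−1)^(j₁+j₂−J) = (−1)^1 = −1 forces ⟨j₁m₁;j₂m₂|JM⟩ = −⟨j₂m₂;j₁m₁|JM⟩ = −⟨j₁m₁;j₂m₂|JM⟩ ⇒ the coefficient vanishes identically
Racah sum check: Σ_k collapses to 0 ⇒ CG = 0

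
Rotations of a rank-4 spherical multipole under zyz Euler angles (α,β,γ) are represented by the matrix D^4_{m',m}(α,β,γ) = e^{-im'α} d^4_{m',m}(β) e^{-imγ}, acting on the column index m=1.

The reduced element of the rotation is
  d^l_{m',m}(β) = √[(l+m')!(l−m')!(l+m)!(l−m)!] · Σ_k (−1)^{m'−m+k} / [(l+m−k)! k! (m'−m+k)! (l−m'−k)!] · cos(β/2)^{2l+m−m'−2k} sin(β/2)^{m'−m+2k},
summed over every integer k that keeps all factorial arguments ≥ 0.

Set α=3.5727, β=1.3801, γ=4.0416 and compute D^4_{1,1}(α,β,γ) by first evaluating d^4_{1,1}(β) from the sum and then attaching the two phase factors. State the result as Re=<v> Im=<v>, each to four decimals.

Re=0.0459 Im=-0.1876

First d^4_{1,1}(β=1.3801), then the phase factors e^{-i(1)α} and e^{-i(1)γ}:
Half-angle: c=0.771214, s=0.636576. N=√(120·6·120·6)=720.000000
Admissible k: 0..3 (factorial args all ≥0)
  k=0: (−1)^0·720.0000/(720)·0.7712^8·0.6366^0 = +0.125141
  k=1: (−1)^1·720.0000/(48)·0.7712^6·0.6366^2 = -1.278914
  k=2: (−1)^2·720.0000/(24)·0.7712^4·0.6366^4 = +1.742696
  k=3: (−1)^3·720.0000/(72)·0.7712^2·0.6366^6 = -0.395777
d^4_{1,1}(1.3801) = +0.125141 -1.278914 +1.742696 -0.395777 = +0.193146
Attach z-rotation phases: D = e^{-i(1)(3.5727)}·(+0.193146)·e^{-i(1)(4.0416)} = +0.045852-0.187624i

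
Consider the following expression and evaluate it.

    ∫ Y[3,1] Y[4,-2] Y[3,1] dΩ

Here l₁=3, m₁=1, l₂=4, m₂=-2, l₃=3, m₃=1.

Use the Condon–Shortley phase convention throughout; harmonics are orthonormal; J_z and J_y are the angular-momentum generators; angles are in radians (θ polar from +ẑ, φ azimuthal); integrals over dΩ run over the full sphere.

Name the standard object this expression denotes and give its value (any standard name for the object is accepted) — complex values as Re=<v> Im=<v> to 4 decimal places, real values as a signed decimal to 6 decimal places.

Gaunt coefficient, +0.162193

This is a Gaunt coefficient — the integral of a triple product of spherical harmonics over the sphere.
Checks pass: Σm=0; 10 even; l₃=3∈[1,7].
(2·3+1)(2·4+1)(2·3+1) = 441
Δ: 4! 2! 4! / 11! → 1/34650
sum: t=1:−1/72 t=2:+1/16 t=3:−1/72 = 5/144
3j²(3 4 3; 0 0 0) = Δ·Π!·Σ² = 2/77  (sign -1)
sum: t=0:+1/192 t=1:−1/36 t=2:+1/192 = -5/288
3j²(3 4 3; 1 -2 1) = Δ·Π!·Σ² = 20/693  (sign -1)
combine: 4πI² = 441·2/77·20/693 = 40/121
take √, sign +1: I = 0.16219310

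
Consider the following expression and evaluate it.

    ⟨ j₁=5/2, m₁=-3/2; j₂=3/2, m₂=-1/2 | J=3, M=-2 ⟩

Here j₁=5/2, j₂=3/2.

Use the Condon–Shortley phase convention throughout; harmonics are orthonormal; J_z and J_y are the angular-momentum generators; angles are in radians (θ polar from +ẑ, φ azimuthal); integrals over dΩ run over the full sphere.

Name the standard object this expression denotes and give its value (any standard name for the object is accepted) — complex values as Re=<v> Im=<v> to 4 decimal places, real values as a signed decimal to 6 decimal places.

This is a Clebsch–Gordan (vector-coupling) coefficient.
j₁+j₂−J=1  J+j₁−j₂=4  J−j₁+j₂=2  j₁+j₂+J+1=8
(j₁±m₁, j₂±m₂, J±M) = (1,4,1,2,1,5)
P² = 48
sum k=0..1:
  [0] +1/24 = 1/24
  [1] −1/12 = -1/12
S = -1/24
C² = P²·S² = 1/12 ; C = -0.288675

Clebsch–Gordan coefficient, −√(1/12) ≈ -0.288675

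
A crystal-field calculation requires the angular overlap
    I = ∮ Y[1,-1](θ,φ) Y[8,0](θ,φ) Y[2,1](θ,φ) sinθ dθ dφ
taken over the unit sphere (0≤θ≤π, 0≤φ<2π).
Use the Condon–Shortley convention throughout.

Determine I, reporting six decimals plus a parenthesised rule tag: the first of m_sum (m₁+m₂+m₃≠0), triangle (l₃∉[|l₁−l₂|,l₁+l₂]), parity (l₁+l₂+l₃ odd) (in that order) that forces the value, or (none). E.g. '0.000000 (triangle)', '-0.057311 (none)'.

0.000000 (triangle)

|1−8|≤2≤1+8 violated ⇒ I = 0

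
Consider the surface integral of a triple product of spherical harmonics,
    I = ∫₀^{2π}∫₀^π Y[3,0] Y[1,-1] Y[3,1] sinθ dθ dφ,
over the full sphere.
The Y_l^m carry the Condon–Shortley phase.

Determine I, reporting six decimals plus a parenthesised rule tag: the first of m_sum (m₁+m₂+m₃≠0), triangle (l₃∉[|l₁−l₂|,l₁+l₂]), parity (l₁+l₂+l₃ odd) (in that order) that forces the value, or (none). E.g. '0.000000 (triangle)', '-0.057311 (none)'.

0.000000 (parity)

l₁+l₂+l₃=7 is odd: 3j(l;000)=0 ⇒ I=0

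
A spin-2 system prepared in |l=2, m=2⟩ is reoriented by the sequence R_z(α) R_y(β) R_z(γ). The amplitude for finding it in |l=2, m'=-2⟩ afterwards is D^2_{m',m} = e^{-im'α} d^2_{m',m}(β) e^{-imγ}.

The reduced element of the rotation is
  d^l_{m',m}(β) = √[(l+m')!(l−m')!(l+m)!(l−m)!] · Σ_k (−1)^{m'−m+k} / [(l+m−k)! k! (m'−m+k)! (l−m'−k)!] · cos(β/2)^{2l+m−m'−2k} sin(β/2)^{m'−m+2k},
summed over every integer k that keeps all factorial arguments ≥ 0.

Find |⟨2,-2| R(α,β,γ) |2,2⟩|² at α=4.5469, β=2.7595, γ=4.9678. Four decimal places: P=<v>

D^2_{-2,2}(4.5469,2.7595,4.9678) = e^{-i·-2·4.5469}·d^2_{-2,2}(2.7595)·e^{-i·2·4.9678}. Compute d first:
c=cos(2.759500/2)=0.189886, s=sin(2.759500/2)=0.981806; N=√[1·24·24·1]=24.000000
The bounds max(0,m−m')=4 and min(l+m,l−m')=4 give 1 term
  k=4: (−1)^0·24.0000/(24)·0.1899^0·0.9818^4 = +0.929186
d^2_{-2,2}(2.7595) = +0.929186
|D^2_{-2,2}|² = |d^2_{-2,2}(β)|² = (+0.929186)² = 0.863388 (the z-rotation phases have unit modulus)

P=0.8634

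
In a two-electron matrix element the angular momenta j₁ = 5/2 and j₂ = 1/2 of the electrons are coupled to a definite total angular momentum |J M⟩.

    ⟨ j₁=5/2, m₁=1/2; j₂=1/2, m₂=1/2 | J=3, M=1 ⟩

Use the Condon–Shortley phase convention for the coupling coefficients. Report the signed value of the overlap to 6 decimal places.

√[7·0!5!1!/7! · 3!2!1!0!4!2!] = √(96)
  +(−1)^0/∏(0,0,2,1,3,0)! = 1/12  (running 1/12)
⟨..|..⟩ = √(96)·(1/12) = +0.816497

+√(2/3) = +0.816497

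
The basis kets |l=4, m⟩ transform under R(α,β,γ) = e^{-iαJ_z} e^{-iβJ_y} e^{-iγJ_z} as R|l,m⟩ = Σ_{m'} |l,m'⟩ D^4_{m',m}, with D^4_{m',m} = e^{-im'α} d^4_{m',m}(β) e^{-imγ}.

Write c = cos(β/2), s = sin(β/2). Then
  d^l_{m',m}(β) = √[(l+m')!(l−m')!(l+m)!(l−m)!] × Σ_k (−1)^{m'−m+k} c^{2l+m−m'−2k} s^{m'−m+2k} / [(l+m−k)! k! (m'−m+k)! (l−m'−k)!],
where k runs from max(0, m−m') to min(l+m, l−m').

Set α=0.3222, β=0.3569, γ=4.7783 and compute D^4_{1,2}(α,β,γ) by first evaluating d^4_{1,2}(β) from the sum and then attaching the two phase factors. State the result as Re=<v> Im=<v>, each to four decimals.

D^4_{1,2}(0.3222,0.3569,4.7783) = e^{-i·1·0.3222}·d^4_{1,2}(0.3569)·e^{-i·2·4.7783}. Compute d first:
Half-angle: c=0.984120, s=0.177504. N=√(120·6·720·2)=1018.233765
k: max(0,(2)−(1))=1 … min(4+(2),4−(1))=3
  k=1: (−1)^0·1018.2338/(240)·0.9841^7·0.1775^1 = +0.673258
  k=2: (−1)^1·1018.2338/(48)·0.9841^5·0.1775^3 = -0.109515
  k=3: (−1)^2·1018.2338/(72)·0.9841^3·0.1775^5 = +0.002375
d^4_{1,2}(0.3569) = +0.673258 -0.109515 +0.002375 = +0.566119
D = (+0.948541-0.316654i)·(+0.566119)·(-0.991324+0.131441i) = -0.508765+0.248290i

Re=-0.5088 Im=0.2483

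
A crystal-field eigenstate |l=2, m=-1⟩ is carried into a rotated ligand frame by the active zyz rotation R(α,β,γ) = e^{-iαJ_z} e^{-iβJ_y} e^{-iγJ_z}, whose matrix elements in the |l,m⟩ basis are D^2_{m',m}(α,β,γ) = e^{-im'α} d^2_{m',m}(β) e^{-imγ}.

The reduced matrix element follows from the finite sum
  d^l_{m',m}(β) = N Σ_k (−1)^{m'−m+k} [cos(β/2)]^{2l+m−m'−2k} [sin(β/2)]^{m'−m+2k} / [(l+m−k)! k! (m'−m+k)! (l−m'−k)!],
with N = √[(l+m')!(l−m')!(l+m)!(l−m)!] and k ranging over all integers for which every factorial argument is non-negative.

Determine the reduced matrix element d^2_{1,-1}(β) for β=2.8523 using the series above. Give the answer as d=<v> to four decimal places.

d=-0.8978

d^2_{1,-1}(β=2.8523) via the finite sum:
With c≡cos(β/2)=0.144142 and s≡sin(β/2)=0.989557, N=[6·1·1·6]^{1/2}=6.000000
k∈{0,1} keeps every argument non-negative
  k=0: (−1)^2·6.0000/(2)·0.1441^2·0.9896^2 = +0.061036
  k=1: (−1)^3·6.0000/(6)·0.1441^0·0.9896^4 = -0.958878
d^2_{1,-1}(2.8523) = +0.061036 -0.958878 = -0.897842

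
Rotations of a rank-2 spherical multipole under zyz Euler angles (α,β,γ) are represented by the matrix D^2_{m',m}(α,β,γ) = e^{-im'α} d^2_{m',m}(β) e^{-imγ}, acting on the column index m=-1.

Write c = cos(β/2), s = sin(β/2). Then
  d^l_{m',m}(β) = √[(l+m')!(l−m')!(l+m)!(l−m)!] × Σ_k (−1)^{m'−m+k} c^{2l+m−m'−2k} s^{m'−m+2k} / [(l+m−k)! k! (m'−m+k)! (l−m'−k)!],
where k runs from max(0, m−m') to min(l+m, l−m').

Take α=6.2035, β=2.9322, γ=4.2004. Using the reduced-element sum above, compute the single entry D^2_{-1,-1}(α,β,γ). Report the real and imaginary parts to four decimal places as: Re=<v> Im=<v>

Re=0.0180 Im=0.0268

Split into d^2_{-1,-1}(β=2.9322) × two z-phases.
c=cos(2.932200/2)=0.104505, s=sin(2.932200/2)=0.994524; N=√[1·6·1·6]=6.000000
k∈{0,1} keeps every argument non-negative
  k=0: (−1)^0·6.0000/(6)·0.1045^4·0.9945^0 = +0.000119
  k=1: (−1)^1·6.0000/(2)·0.1045^2·0.9945^2 = -0.032406
d^2_{-1,-1}(2.9322) = +0.000119 -0.032406 = -0.032287
Attach z-rotation phases: D = e^{-i(-1)(6.2035)}·(-0.032287)·e^{-i(-1)(4.2004)} = +0.018008+0.026798i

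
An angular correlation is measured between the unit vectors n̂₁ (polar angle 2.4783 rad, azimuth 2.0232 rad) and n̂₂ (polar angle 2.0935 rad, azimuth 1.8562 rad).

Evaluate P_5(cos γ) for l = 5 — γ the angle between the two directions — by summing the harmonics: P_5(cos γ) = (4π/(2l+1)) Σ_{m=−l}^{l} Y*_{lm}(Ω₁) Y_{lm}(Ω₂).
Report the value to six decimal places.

Term-by-term m-sum for l=5 (normalisation 4π/11 = 1.142397):
  m=-5: Y*=(-0.031644, -0.026182)  Y=(-0.224342, -0.032480)  product (0.006249, 0.006902)
  m=-4: Y*=(0.039319, -0.161497)  Y=(-0.171863, 0.375550)  product (0.053893, 0.042522)
  m=-3: Y*=(0.362069, -0.078530)  Y=(0.211304, 0.183313)  product (0.090902, 0.049778)
  m=-2: Y*=(0.269840, 0.343419)  Y=(-0.134869, 0.086600)  product (-0.066133, -0.022948)
  m=-1: Y*=(-0.034757, 0.071512)  Y=(0.092570, 0.315493)  product (-0.025779, -0.004346)
  m=+0: Y*=(0.384784, -0.000000)  Y=(-0.085671, 0.000000)  product (-0.032965, 0.000000)
  m=+1: Y*=(0.034757, 0.071512)  Y=(-0.092570, 0.315493)  product (-0.025779, 0.004346)
  m=+2: Y*=(0.269840, -0.343419)  Y=(-0.134869, -0.086600)  product (-0.066133, 0.022948)
  m=+3: Y*=(-0.362069, -0.078530)  Y=(-0.211304, 0.183313)  product (0.090902, -0.049778)
  m=+4: Y*=(0.039319, 0.161497)  Y=(-0.171863, -0.375550)  product (0.053893, -0.042522)
  m=+5: Y*=(0.031644, -0.026182)  Y=(0.224342, -0.032480)  product (0.006249, -0.006902)
Accumulated sum (0.085297, 0.000000); after 4π/(2l+1) scaling, (0.097444, 0.000000) ⇒ P_5 = 0.097444

0.097444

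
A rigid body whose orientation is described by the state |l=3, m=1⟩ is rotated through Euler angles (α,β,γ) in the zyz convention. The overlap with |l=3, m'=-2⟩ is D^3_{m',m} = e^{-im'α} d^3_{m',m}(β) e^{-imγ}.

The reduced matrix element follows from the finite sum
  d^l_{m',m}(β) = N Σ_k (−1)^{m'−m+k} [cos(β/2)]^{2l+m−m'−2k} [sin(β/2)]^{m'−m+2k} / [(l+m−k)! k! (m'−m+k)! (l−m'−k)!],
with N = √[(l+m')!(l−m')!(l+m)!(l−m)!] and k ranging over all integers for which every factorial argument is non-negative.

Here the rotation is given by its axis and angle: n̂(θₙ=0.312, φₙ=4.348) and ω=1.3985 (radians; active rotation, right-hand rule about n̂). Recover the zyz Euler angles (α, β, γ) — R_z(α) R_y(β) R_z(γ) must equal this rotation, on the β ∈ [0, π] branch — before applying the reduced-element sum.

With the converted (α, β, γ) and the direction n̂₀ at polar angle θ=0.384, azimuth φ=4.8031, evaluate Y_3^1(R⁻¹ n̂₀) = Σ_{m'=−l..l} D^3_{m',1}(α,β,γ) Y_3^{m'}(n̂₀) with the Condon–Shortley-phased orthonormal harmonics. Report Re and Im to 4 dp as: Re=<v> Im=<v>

Re=0.1622 Im=0.4070

Axis–angle → zyz. n̂ = (sinθₙcosφₙ, sinθₙsinφₙ, cosθₙ) = (-0.109395, -0.286808, +0.951722), ω = 1.3985.
R = I cosω + sinω [n̂]ₓ + (1−cosω) n̂n̂ᵀ gives
  R = [+0.181361, -0.911634, -0.368825; +0.963626, +0.239601, -0.118388; +0.196298, -0.333939, +0.921929]
β = atan2(√(R₁₃²+R₂₃²), R₃₃) = 0.397766; α = atan2(R₂₃, R₁₃) mod 2π = 3.452191; γ = atan2(R₃₂, −R₃₁) mod 2π = 4.180969
Need the full column D^3_{m',1} for m'=−3..3 at α=3.4522, β=0.3978, γ=4.1810.
cos(β/2)=0.980288, sin(β/2)=0.197575
d^3_{-3,1}: single k=4 term ⇒ +0.005671;  D = +0.005638-0.000609i
d^3_{-2,1}: k∈[3..4] ⇒ +0.045950 -0.000933 = +0.045017;  D = -0.041138+0.018281i
d^3_{-1,1}: k∈[2..4] ⇒ +0.216286 -0.011714 +0.000059 = +0.204631;  D = +0.152652-0.136276i
d^3_{0,1}: k∈[1..3] ⇒ +0.619569 -0.075503 +0.001022 = +0.545088;  D = -0.276228+0.469914i
d^3_{1,1}: k∈[0..2] ⇒ +0.887405 -0.288381 +0.008786 = +0.607809;  D = +0.133129-0.593050i
d^3_{2,1}: k∈[0..1] ⇒ -0.565587 +0.045950 = -0.519637;  D = -0.046589-0.517544i
d^3_{3,1}: single k=0 term ⇒ +0.139612;  D = -0.054416-0.128571i
Y_3^{m'}(θ=0.384,φ=4.8031) and Σ D·Y over m':
  (+0.0056-0.0006i)·(-0.0059-0.0211i)  (-0.0411+0.0183i)·(-0.1308+0.0240i)  (+0.1527-0.1363i)·(+0.0362+0.3977i)  (-0.2762+0.4699i)·(+0.4492+0.0000i)  (+0.1331-0.5931i)·(-0.0362+0.3977i)  (-0.0466-0.5175i)·(-0.1308-0.0240i)  (-0.0544-0.1286i)·(+0.0059-0.0211i)
Y_3^1(R⁻¹ n̂) = +0.162206+0.406973i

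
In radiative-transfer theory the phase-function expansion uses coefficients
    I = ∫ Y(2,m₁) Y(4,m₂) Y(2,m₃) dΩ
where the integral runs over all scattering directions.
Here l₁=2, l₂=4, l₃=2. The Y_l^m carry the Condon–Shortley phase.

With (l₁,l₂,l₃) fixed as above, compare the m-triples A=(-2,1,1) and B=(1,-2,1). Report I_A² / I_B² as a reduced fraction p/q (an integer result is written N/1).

1/8

Same 2,4,2: normalisation and zero-m 3j drop out of the ratio.
A: Δ: 4! 0! 4! / 9! → 1/630; sum: t=4:+1/144 = 1/144; 3j²(2 4 2; -2 1 1) = Δ·Π!·Σ² = 1/126  (sign -1)
B: Δ: 4! 0! 4! / 9! → 1/630; sum: t=1:−1/36 = -1/36; 3j²(2 4 2; 1 -2 1) = Δ·Π!·Σ² = 4/63  (sign +1)
I_A²/I_B² = (1/126)/(4/63) = 1/8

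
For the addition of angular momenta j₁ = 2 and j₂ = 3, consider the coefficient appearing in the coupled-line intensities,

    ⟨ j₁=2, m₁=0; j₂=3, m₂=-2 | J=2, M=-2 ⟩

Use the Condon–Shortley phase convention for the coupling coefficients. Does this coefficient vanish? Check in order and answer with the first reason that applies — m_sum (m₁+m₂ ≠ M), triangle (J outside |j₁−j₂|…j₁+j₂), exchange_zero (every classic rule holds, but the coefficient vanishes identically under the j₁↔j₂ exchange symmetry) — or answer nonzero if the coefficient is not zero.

nonzero

m-sum: m₁+m₂ = 0+(-2) = -2, M = -2  ✓
triangle: |j₁−j₂| = 1 ≤ J = 2 ≤ j₁+j₂ = 5  ✓
exchange: j₁≠j₂ or m₁≠m₂ — the exchange symmetry imposes no constraint here
value check: CG = −√(5/14) = -0.597614 ≠ 0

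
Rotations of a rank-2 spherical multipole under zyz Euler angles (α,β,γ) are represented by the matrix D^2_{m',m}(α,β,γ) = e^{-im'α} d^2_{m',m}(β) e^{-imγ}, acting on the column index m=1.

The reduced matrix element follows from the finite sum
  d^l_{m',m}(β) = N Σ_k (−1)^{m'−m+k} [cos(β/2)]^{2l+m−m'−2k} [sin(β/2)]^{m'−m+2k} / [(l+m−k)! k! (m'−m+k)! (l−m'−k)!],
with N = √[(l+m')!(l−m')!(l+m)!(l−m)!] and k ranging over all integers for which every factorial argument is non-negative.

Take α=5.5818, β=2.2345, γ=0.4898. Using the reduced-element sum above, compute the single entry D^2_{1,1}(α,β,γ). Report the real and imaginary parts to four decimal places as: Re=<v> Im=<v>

Re=-0.4190 Im=-0.0900

First d^2_{1,1}(β=2.2345), then the phase factors e^{-i(1)α} and e^{-i(1)γ}:
Half-angle: c=0.438156, s=0.898899. N=√(6·1·6·1)=6.000000
The bounds max(0,m−m')=0 and min(l+m,l−m')=1 give 2 terms
  k=0: (−1)^0·6.0000/(6)·0.4382^4·0.8989^0 = +0.036857
  k=1: (−1)^1·6.0000/(2)·0.4382^2·0.8989^2 = -0.465372
d^2_{1,1}(2.2345) = +0.036857 -0.465372 = -0.428516
Attach z-rotation phases: D = e^{-i(1)(5.5818)}·(-0.428516)·e^{-i(1)(0.4898)} = -0.418960-0.089993i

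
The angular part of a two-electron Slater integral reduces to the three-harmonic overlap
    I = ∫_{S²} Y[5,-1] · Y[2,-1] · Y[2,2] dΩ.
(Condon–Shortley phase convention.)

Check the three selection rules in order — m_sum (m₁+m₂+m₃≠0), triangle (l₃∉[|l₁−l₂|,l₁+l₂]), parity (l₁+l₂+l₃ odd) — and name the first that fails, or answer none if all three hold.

triangle

Σmᵢ = 0  ✓
l₃∈[|l₁−l₂|,l₁+l₂]=[3,7] required, l₃=2 fails  ✗
Σlᵢ = 9 ⇒ odd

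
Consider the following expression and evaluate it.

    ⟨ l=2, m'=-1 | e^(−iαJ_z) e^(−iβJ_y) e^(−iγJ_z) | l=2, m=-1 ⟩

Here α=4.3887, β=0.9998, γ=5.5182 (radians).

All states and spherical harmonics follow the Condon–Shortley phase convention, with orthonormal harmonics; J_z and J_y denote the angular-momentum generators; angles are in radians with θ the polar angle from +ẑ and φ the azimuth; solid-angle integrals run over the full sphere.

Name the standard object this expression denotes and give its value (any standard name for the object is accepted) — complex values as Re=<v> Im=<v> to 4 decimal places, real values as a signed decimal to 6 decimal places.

This is a Wigner D-matrix element — the rotation-matrix element ⟨l m'| R(α,β,γ) |l m⟩ in the angular-momentum basis.
First d^2_{-1,-1}(β=0.9998), then the phase factors e^{-i(-1)α} and e^{-i(-1)γ}:
With c≡cos(β/2)=0.877631 and s≡sin(β/2)=0.479338, N=[1·6·1·6]^{1/2}=6.000000
k∈{0,1} keeps every argument non-negative
  k=0: (−1)^0·6.0000/(6)·0.8776^4·0.4793^0 = +0.593262
  k=1: (−1)^1·6.0000/(2)·0.8776^2·0.4793^2 = -0.530919
d^2_{-1,-1}(0.9998) = +0.593262 -0.530919 = +0.062344
D = (-0.318066-0.948069i)·(+0.062344)·(+0.721393-0.692526i) = -0.055237-0.028906i

Wigner D-matrix element, Re=-0.0552 Im=-0.0289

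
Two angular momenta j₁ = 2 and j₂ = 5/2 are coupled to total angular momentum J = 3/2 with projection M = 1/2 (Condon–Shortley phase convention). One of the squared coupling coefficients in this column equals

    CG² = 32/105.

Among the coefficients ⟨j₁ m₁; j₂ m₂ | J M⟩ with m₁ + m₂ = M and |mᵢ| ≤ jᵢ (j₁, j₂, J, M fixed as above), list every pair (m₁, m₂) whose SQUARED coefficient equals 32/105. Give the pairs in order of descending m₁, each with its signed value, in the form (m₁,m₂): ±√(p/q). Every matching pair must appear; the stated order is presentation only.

Admissible pairs with m₁+m₂ = M = 1/2: (-2,5/2), (-1,3/2), (0,1/2), (1,-1/2), (2,-3/2)
  (m₁,m₂)=(2,-3/2): CG² = 32/105, CG = +√(32/105)   ← matches the target
  (m₁,m₂)=(1,-1/2): CG² = 5/21, CG = −√(5/21)
  (m₁,m₂)=(0,1/2): CG² = 2/35, CG = +√(2/35)
  (m₁,m₂)=(-1,3/2): CG² = 2/105, CG = +√(2/105)
  (m₁,m₂)=(-2,5/2): CG² = 8/21, CG = −√(8/21)
Pairs with CG² = 32/105: (2,-3/2): +√(32/105)

(2,-3/2): +√(32/105)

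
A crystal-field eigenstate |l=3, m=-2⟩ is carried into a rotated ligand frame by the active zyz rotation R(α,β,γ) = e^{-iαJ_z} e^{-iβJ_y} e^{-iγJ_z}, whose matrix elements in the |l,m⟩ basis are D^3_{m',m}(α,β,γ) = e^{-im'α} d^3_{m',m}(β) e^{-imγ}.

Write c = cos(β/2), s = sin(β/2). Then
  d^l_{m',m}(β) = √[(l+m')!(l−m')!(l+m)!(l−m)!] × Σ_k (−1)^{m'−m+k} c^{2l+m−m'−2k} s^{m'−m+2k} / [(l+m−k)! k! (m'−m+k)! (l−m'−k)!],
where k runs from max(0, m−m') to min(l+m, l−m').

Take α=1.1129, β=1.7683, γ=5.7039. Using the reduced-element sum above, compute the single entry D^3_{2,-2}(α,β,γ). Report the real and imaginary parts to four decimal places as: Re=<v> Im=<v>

Re=-0.4901 Im=0.1214

D^3_{2,-2}(1.1129,1.7683,5.7039) = e^{-i·2·1.1129}·d^3_{2,-2}(1.7683)·e^{-i·-2·5.7039}. Compute d first:
Half-angle: c=0.633947, s=0.773376. N=√(120·1·1·120)=120.000000
k: max(0,(-2)−(2))=0 … min(3+(-2),3−(2))=1
  k=0: (−1)^4·120.0000/(24)·0.6339^2·0.7734^4 = +0.718852
  k=1: (−1)^5·120.0000/(120)·0.6339^0·0.7734^6 = -0.213966
d^3_{2,-2}(1.7683) = +0.718852 -0.213966 = +0.504886
Phases: e^{-i·(2)·1.1129}=-0.609162-0.793046i, e^{-i·(-2)·5.7039}=+0.400650-0.916231i ⇒ D=-0.490080+0.121375i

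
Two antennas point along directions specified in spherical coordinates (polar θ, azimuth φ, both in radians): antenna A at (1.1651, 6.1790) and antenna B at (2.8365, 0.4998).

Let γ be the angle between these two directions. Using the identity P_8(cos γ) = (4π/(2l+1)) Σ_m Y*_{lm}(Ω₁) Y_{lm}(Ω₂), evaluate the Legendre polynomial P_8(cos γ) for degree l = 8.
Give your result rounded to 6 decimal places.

0.079970

Expand P_8 via completeness: Σ_{m} conj(Y_{8,m}) at Ω₁ times Y_{8,m} at Ω₂ —
  m=-8: Y*=0.17604 - 0.19384j  Y=-0.00002 + 0.00003j  product 0.00000 + 0.00001j
  m=-7: Y*=0.33544 - 0.29977j  Y=0.00041 - 0.00015j  product 0.00009 - 0.00017j
  m=-6: Y*=0.24544 - 0.17713j  Y=-0.00346 - 0.00050j  product -0.00094 + 0.00049j
  m=-5: Y*=-0.12098 + 0.06942j  Y=0.01617 + 0.01210j  product -0.00280 - 0.00034j
  m=-4: Y*=-0.32471 + 0.14374j  Y=-0.03563 - 0.07803j  product 0.02279 + 0.02021j
  m=-3: Y*=-0.02634 + 0.00851j  Y=-0.01873 + 0.26184j  product -0.00174 - 0.00706j
  m=-2: Y*=0.32267 - 0.06822j  Y=0.28862 - 0.44910j  product 0.06249 - 0.16460j
  m=-1: Y*=0.09409 - 0.00984j  Y=-0.48758 + 0.26624j  product -0.04326 + 0.02985j
  m=+0: Y*=-0.31561 + 0.00000j  Y=-0.11059 + 0.00000j  product 0.03490 + 0.00000j
  m=+1: Y*=-0.09409 - 0.00984j  Y=0.48758 + 0.26624j  product -0.04326 - 0.02985j
  m=+2: Y*=0.32267 + 0.06822j  Y=0.28862 + 0.44910j  product 0.06249 + 0.16460j
  m=+3: Y*=0.02634 + 0.00851j  Y=0.01873 + 0.26184j  product -0.00174 + 0.00706j
  m=+4: Y*=-0.32471 - 0.14374j  Y=-0.03563 + 0.07803j  product 0.02279 - 0.02021j
  m=+5: Y*=0.12098 + 0.06942j  Y=-0.01617 + 0.01210j  product -0.00280 + 0.00034j
  m=+6: Y*=0.24544 + 0.17713j  Y=-0.00346 + 0.00050j  product -0.00094 - 0.00049j
  m=+7: Y*=-0.33544 - 0.29977j  Y=-0.00041 - 0.00015j  product 0.00009 + 0.00017j
  m=+8: Y*=0.17604 + 0.19384j  Y=-0.00002 - 0.00003j  product 0.00000 - 0.00001j
Accumulated sum 0.10819 + 0.00000j; after 4π/(2l+1) scaling, 0.07997 + 0.00000j ⇒ P_8 = 0.079970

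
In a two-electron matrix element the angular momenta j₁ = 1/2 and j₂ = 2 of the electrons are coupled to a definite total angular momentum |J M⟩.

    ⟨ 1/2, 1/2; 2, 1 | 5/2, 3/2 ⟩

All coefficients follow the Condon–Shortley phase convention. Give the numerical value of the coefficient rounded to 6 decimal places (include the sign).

j₁+j₂−J=0  J+j₁−j₂=1  J−j₁+j₂=4  j₁+j₂+J+1=6
(j₁±m₁, j₂±m₂, J±M) = (1,0,3,1,4,1)
P² = 144/5
sum k=0..0:
  [0] +1/6 = 1/6
S = 1/6
C² = P²·S² = 4/5 ; C = +0.894427

+0.894427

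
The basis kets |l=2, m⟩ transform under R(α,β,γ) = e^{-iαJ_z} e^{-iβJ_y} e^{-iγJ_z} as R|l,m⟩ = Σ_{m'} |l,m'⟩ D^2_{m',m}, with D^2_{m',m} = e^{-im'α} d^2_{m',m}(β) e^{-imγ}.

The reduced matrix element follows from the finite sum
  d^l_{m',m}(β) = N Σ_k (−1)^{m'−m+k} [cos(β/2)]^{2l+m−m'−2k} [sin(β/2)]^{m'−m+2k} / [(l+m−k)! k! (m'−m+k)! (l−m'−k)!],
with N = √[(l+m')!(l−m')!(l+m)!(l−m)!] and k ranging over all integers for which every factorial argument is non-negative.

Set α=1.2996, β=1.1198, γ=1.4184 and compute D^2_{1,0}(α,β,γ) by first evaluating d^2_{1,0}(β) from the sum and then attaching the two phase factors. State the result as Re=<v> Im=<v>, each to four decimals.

Re=-0.1287 Im=0.4629

D^2_{1,0}(1.2996,1.1198,1.4184) = e^{-i·1·1.2996}·d^2_{1,0}(1.1198)·e^{-i·0·1.4184}. Compute d first:
With c≡cos(β/2)=0.847308 and s≡sin(β/2)=0.531101, N=[6·1·2·2]^{1/2}=4.898979
Admissible k: 0..1 (factorial args all ≥0)
  k=0: (−1)^1·4.8990/(2)·0.8473^3·0.5311^1 = -0.791366
  k=1: (−1)^2·4.8990/(2)·0.8473^1·0.5311^3 = +0.310921
d^2_{1,0}(1.1198) = -0.791366 +0.310921 = -0.480445
Attach z-rotation phases: D = e^{-i(1)(1.2996)}·(-0.480445)·e^{-i(0)(1.4184)} = -0.128704+0.462886i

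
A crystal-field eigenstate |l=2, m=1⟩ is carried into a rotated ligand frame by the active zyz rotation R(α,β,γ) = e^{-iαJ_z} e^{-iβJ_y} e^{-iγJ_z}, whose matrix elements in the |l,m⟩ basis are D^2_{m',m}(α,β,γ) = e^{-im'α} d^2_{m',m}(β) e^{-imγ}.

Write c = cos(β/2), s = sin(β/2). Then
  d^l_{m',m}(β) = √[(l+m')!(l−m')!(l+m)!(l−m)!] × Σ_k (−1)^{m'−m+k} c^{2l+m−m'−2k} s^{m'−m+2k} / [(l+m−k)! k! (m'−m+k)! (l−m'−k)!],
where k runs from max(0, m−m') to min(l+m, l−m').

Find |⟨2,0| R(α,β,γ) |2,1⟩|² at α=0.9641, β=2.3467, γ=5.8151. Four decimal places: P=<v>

D^2_{0,1}(0.9641,2.3467,5.8151) = e^{-i·0·0.9641}·d^2_{0,1}(2.3467)·e^{-i·1·5.8151}. Compute d first:
c=cos(2.346700/2)=0.387065, s=sin(2.346700/2)=0.922052; N=√[2·2·6·1]=4.898979
Admissible k: 1..2 (factorial args all ≥0)
  k=1: (−1)^0·4.8990/(2)·0.3871^3·0.9221^1 = +0.130973
  k=2: (−1)^1·4.8990/(2)·0.3871^1·0.9221^3 = -0.743235
d^2_{0,1}(2.3467) = +0.130973 -0.743235 = -0.612262
|D^2_{0,1}|² = |d^2_{0,1}(β)|² = (-0.612262)² = 0.374865 (the z-rotation phases have unit modulus)

P=0.3749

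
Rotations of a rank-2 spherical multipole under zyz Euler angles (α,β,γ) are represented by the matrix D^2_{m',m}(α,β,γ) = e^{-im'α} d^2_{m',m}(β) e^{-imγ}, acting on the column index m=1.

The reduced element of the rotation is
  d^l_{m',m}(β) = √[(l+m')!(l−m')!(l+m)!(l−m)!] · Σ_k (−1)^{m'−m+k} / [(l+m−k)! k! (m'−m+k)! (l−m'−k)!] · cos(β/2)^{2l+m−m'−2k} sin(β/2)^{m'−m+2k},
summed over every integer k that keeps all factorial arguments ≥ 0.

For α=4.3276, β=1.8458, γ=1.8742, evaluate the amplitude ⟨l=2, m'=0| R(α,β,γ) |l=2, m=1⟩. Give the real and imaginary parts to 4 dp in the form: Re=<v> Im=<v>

Split into d^2_{0,1}(β=1.8458) × two z-phases.
Half-angle: c=0.603510, s=0.797355. N=√(2·2·6·1)=4.898979
k∈{1,2} keeps every argument non-negative
  k=1: (−1)^0·4.8990/(2)·0.6035^3·0.7974^1 = +0.429321
  k=2: (−1)^1·4.8990/(2)·0.6035^1·0.7974^3 = -0.749404
d^2_{0,1}(1.8458) = +0.429321 -0.749404 = -0.320083
Phases: e^{-i·(0)·4.3276}=+1.000000+0.000000i, e^{-i·(1)·1.8742}=-0.298770-0.954325i ⇒ D=+0.095631+0.305463i

Re=0.0956 Im=0.3055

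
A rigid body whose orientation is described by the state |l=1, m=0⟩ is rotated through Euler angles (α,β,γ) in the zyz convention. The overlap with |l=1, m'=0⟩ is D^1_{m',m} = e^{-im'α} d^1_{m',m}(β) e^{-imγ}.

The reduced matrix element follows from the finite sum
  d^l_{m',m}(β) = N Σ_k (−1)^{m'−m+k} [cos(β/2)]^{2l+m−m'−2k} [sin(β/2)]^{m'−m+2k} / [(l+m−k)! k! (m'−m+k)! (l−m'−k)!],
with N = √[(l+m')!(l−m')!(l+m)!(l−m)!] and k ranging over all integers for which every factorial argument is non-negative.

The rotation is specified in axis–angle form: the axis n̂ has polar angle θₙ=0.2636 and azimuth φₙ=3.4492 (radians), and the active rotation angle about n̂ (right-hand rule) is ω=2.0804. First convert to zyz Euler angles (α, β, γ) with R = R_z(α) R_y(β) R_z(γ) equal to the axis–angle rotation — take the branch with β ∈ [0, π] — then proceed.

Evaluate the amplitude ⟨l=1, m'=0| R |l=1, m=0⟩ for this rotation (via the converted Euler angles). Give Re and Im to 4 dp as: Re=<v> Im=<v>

Re=0.8990 Im=0.0000

Axis–angle → zyz. n̂ = (sinθₙcosφₙ, sinθₙsinφₙ, cosθₙ) = (-0.248327, -0.078891, +0.965458), ω = 2.0804.
R = I cosω + sinω [n̂]ₓ + (1−cosω) n̂n̂ᵀ gives
  R = [-0.396082, -0.813637, -0.425575; +0.871933, -0.478571, +0.103452; -0.287840, -0.330097, +0.898991]
β = atan2(√(R₁₃²+R₂₃²), R₃₃) = 0.453337; α = atan2(R₂₃, R₁₃) mod 2π = 2.903131; γ = atan2(R₃₂, −R₃₁) mod 2π = 5.429509
D^1_{0,0}(2.9031,0.4533,5.4295) = e^{-i·0·2.9031}·d^1_{0,0}(0.4533)·e^{-i·0·5.4295}. Compute d first:
With c≡cos(β/2)=0.974420 and s≡sin(β/2)=0.224733, N=[1·1·1·1]^{1/2}=1.000000
Admissible k: 0..1 (factorial args all ≥0)
  k=0: (−1)^0·1.0000/(1)·0.9744^2·0.2247^0 = +0.949495
  k=1: (−1)^1·1.0000/(1)·0.9744^0·0.2247^2 = -0.050505
d^1_{0,0}(0.4533) = +0.949495 -0.050505 = +0.898991
Attach z-rotation phases: D = e^{-i(0)(2.9031)}·(+0.898991)·e^{-i(0)(5.4295)} = +0.898991+0.000000i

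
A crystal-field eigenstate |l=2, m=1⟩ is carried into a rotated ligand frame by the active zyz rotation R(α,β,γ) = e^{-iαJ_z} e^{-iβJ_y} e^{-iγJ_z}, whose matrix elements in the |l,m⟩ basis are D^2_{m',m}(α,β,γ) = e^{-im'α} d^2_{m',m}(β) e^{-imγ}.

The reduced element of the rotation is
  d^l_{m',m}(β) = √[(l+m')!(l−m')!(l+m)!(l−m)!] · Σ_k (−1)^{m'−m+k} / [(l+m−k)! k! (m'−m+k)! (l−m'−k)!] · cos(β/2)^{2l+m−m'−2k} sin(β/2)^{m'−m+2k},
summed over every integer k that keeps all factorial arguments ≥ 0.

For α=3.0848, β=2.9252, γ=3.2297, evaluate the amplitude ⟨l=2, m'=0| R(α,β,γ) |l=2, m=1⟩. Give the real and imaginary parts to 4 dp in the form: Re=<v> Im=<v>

Re=0.2558 Im=-0.0226

First d^2_{0,1}(β=2.9252), then the phase factors e^{-i(0)α} and e^{-i(1)γ}:
Half-angle: c=0.107985, s=0.994152. N=√(2·2·6·1)=4.898979
k: max(0,(1)−(0))=1 … min(2+(1),2−(0))=2
  k=1: (−1)^0·4.8990/(2)·0.1080^3·0.9942^1 = +0.003066
  k=2: (−1)^1·4.8990/(2)·0.1080^1·0.9942^3 = -0.259896
d^2_{0,1}(2.9252) = +0.003066 -0.259896 = -0.256830
D = (+1.000000+0.000000i)·(-0.256830)·(-0.996121+0.087993i) = +0.255833-0.022599i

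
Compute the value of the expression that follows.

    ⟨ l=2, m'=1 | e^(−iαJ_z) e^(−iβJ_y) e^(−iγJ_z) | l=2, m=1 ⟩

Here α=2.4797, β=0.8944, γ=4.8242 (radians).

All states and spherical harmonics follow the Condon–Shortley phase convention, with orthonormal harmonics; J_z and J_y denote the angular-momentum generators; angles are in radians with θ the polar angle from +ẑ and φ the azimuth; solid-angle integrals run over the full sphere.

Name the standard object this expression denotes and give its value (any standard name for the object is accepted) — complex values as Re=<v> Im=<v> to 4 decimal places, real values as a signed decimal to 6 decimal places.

This is a Wigner D-matrix element — the rotation-matrix element ⟨l m'| R(α,β,γ) |l m⟩ in the angular-momentum basis.
Split into d^2_{1,1}(β=0.8944) × two z-phases.
Half-angle: c=0.901661, s=0.432443. N=√(6·1·6·1)=6.000000
k: max(0,(1)−(1))=0 … min(2+(1),2−(1))=1
  k=0: (−1)^0·6.0000/(6)·0.9017^4·0.4324^0 = +0.660958
  k=1: (−1)^1·6.0000/(2)·0.9017^2·0.4324^2 = -0.456105
d^2_{1,1}(0.8944) = +0.660958 -0.456105 = +0.204853
Phases: e^{-i·(1)·2.4797}=-0.788830-0.614611i, e^{-i·(1)·4.8242}=+0.111578+0.993756i ⇒ D=+0.107088-0.174633i

Wigner D-matrix element, Re=0.1071 Im=-0.1746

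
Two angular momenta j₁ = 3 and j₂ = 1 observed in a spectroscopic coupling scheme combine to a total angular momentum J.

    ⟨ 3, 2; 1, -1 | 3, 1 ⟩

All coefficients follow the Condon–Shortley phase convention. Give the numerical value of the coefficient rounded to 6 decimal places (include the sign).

j₁+j₂−J=1  J+j₁−j₂=5  J−j₁+j₂=1  j₁+j₂+J+1=8
(j₁±m₁, j₂±m₂, J±M) = (5,1,0,2,4,2)
P² = 240
sum k=0..0:
  [0] +1/24 = 1/24
S = 1/24
C² = P²·S² = 5/12 ; C = +0.645497

+√(5/12) ≈ +0.645497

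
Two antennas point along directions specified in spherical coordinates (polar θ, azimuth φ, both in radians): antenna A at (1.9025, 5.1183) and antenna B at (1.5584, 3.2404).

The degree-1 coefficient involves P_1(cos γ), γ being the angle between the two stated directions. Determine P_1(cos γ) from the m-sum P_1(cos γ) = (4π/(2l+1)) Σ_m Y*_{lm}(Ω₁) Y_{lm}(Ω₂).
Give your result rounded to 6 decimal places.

-0.289835

Addition theorem: P_1(cos γ) = (4π/3) Σ_m Y*_{lm}(Ω₁) Y_{lm}(Ω₂), m = −1…1:
  m=-1: (+0.128984-0.300117i) × (-0.343783+0.034079i) = -0.034115+0.107571i  (running Σ = -0.034115+0.107571i)
  m=0: (-0.159116-0.000000i) × (+0.006057+0.000000i) = -0.000964-0.000000i  (running Σ = -0.035078+0.107571i)
  m=1: (-0.128984-0.300117i) × (+0.343783+0.034079i) = -0.034115-0.107571i  (running Σ = -0.069193+0.000000i)
Σ over m = -0.069193+0.000000i; ×(4π/3) → -0.289835+0.000000i. Real part: -0.289835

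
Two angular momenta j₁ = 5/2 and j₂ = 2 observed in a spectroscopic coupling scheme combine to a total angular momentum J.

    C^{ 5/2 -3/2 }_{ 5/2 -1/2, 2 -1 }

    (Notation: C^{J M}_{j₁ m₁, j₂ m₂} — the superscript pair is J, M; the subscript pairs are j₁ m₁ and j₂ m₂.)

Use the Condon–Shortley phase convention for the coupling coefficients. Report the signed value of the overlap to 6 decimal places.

-0.414039

√[6·2!3!2!/8! · 2!3!1!3!1!4!] = √(216/35)
  +(−1)^0/∏(0,2,3,1,0,1)! = 1/12  (running 1/12)
  +(−1)^1/∏(1,1,2,0,1,2)! = -1/4  (running -1/6)
⟨..|..⟩ = √(216/35)·(-1/6) = -0.414039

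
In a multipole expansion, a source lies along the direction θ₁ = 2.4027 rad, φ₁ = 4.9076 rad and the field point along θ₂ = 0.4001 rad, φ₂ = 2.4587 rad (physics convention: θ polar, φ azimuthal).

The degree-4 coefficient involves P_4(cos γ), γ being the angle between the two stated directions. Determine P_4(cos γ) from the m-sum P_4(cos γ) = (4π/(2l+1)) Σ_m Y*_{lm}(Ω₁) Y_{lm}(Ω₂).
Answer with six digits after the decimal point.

Expand P_4 via completeness: Σ_{m} conj(Y_{4,m}) at Ω₁ times Y_{4,m} at Ω₂ —
  m=-4: (0.06467 + 0.06408j) × (-0.00934 + 0.00406j) = -0.00086 - 0.00034j  (running Σ = -0.00086 - 0.00034j)
  m=-3: (0.15622 - 0.23553j) × (0.03133 - 0.06049j) = -0.00935 - 0.01683j  (running Σ = -0.01022 - 0.01717j)
  m=-2: (-0.39638 - 0.16313j) × (0.05102 + 0.24537j) = 0.01980 - 0.10558j  (running Σ = 0.00959 - 0.12275j)
  m=-1: (-0.03769 + 0.19063j) × (-0.38681 - 0.31466j) = 0.07456 - 0.06188j  (running Σ = 0.08415 - 0.18463j)
  m=0: (-0.31126 + 0.00000j) × (0.28953 + 0.00000j) = -0.09012 + 0.00000j  (running Σ = -0.00597 - 0.18463j)
  m=1: (0.03769 + 0.19063j) × (0.38681 - 0.31466j) = 0.07456 + 0.06188j  (running Σ = 0.06860 - 0.12275j)
  m=2: (-0.39638 + 0.16313j) × (0.05102 - 0.24537j) = 0.01980 + 0.10558j  (running Σ = 0.08840 - 0.01717j)
  m=3: (-0.15622 - 0.23553j) × (-0.03133 - 0.06049j) = -0.00935 + 0.01683j  (running Σ = 0.07905 - 0.00034j)
  m=4: (0.06467 - 0.06408j) × (-0.00934 - 0.00406j) = -0.00086 + 0.00034j  (running Σ = 0.07818 + 0.00000j)
Accumulated sum 0.07818 + 0.00000j; after 4π/(2l+1) scaling, 0.10916 + 0.00000j ⇒ P_4 = 0.109161

0.109161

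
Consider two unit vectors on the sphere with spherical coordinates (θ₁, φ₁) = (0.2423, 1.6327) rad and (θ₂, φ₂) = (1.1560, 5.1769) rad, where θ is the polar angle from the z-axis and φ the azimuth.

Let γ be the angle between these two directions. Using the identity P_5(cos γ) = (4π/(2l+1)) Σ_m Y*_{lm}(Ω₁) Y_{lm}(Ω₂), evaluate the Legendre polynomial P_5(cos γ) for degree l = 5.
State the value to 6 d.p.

Expand P_5 via completeness: Σ_{m} conj(Y_{5,m}) at Ω₁ times Y_{5,m} at Ω₂ —
  m=-5: (-0.000112+0.000352i) × (+0.217687-0.203512i) = +0.000047+0.000099i  (running Σ = +0.000047+0.000099i)
  m=-4: (+0.004578+0.001157i) × (-0.117565-0.397963i) = -0.000078-0.001958i  (running Σ = -0.000031-0.001859i)
  m=-3: (+0.006601-0.035137i) × (-0.120520-0.021590i) = -0.001554+0.004092i  (running Σ = -0.001585+0.002234i)
  m=-2: (-0.171750-0.021373i) × (+0.175597-0.234974i) = -0.035181+0.036604i  (running Σ = -0.036766+0.038837i)
  m=-1: (-0.030700+0.495302i) × (-0.094525-0.188642i) = +0.096337-0.041027i  (running Σ = +0.059571-0.002189i)
  m=0: (+0.565958-0.000000i) × (+0.249465+0.000000i) = +0.141186+0.000000i  (running Σ = +0.200757-0.002189i)
  m=1: (+0.030700+0.495302i) × (+0.094525-0.188642i) = +0.096337+0.041027i  (running Σ = +0.297094+0.038837i)
  m=2: (-0.171750+0.021373i) × (+0.175597+0.234974i) = -0.035181-0.036604i  (running Σ = +0.261913+0.002234i)
  m=3: (-0.006601-0.035137i) × (+0.120520-0.021590i) = -0.001554-0.004092i  (running Σ = +0.260358-0.001859i)
  m=4: (+0.004578-0.001157i) × (-0.117565+0.397963i) = -0.000078+0.001958i  (running Σ = +0.260281+0.000099i)
  m=5: (+0.000112+0.000352i) × (-0.217687-0.203512i) = +0.000047-0.000099i  (running Σ = +0.260328-0.000000i)
Accumulated sum +0.260328-0.000000i; after 4π/(2l+1) scaling, +0.297398-0.000000i ⇒ P_5 = 0.297398

0.297398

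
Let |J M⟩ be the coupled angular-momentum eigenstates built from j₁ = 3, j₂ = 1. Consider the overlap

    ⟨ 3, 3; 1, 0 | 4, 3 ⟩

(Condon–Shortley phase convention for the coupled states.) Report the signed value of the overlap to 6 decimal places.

j₁+j₂−J=0  J+j₁−j₂=6  J−j₁+j₂=2  j₁+j₂+J+1=9
(j₁±m₁, j₂±m₂, J±M) = (6,0,1,1,7,1)
P² = 129600
sum k=0..0:
  [0] +1/720 = 1/720
S = 1/720
C² = P²·S² = 1/4 ; C = +0.500000

+√(1/4) ≈ +0.500000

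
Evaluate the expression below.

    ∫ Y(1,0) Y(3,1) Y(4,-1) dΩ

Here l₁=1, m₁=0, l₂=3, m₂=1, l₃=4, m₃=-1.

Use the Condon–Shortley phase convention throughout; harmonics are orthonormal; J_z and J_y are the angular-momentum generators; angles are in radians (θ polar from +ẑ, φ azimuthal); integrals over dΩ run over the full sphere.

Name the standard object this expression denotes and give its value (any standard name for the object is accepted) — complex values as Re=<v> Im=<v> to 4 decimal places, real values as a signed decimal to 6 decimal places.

This is a Gaunt coefficient — the integral of a triple product of spherical harmonics over the sphere.
Rules hold: Σm=0, L=8 even, 2≤4≤4.
N = 3·7·9 = 189
Δ = 0!·2!·6!/9! = 1/252
Racah Σ t=0..0: t=0:+1/36 = 1/36
⇒ 3j(1 3 4; 0 0 0)² = 4/63, sgn +1
Racah Σ t=0..0: t=0:+1/48 = 1/48
⇒ 3j(1 3 4; 0 1 -1)² = 5/84, sgn -1
4πI² = N·(3j₀)²·(3jₘ)² = 5/7
I = -1·√(0.714286/4π) = -0.23841361

Gaunt coefficient, -0.238414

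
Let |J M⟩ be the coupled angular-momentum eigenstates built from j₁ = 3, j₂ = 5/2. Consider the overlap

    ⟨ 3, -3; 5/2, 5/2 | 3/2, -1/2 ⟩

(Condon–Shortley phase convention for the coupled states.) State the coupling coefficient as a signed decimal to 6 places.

+0.597614  (= +√(5/14))

j₁+j₂−J=4  J+j₁−j₂=2  J−j₁+j₂=1  j₁+j₂+J+1=8
(j₁±m₁, j₂±m₂, J±M) = (0,6,5,0,1,2)
P² = 5760/7
sum k=4..4:
  [4] +1/48 = 1/48
S = 1/48
C² = P²·S² = 5/14 ; C = +0.597614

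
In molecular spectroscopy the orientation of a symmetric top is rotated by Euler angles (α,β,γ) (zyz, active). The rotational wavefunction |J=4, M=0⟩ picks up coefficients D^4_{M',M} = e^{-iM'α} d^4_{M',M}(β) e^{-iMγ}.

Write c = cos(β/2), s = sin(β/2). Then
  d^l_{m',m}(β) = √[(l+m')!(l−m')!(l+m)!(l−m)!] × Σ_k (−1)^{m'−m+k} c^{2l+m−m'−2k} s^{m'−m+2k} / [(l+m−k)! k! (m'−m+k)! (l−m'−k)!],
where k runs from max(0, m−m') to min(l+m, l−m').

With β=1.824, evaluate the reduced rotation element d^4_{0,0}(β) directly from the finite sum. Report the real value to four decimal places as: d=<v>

d=0.1569

d^4_{0,0}(β=1.8240) via the finite sum:
c=cos(1.824000/2)=0.612166, s=sin(1.824000/2)=0.790730; N=√[24·24·24·24]=576.000000
k∈{0,1,2,3,4} keeps every argument non-negative
  k=0: (−1)^0·576.0000/(576)·0.6122^8·0.7907^0 = +0.019722
  k=1: (−1)^1·576.0000/(36)·0.6122^6·0.7907^2 = -0.526489
  k=2: (−1)^2·576.0000/(16)·0.6122^4·0.7907^4 = +1.976469
  k=3: (−1)^3·576.0000/(36)·0.6122^2·0.7907^6 = -1.465635
  k=4: (−1)^4·576.0000/(576)·0.6122^0·0.7907^8 = +0.152835
d^4_{0,0}(1.8240) = +0.019722 -0.526489 +1.976469 -1.465635 +0.152835 = +0.156903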